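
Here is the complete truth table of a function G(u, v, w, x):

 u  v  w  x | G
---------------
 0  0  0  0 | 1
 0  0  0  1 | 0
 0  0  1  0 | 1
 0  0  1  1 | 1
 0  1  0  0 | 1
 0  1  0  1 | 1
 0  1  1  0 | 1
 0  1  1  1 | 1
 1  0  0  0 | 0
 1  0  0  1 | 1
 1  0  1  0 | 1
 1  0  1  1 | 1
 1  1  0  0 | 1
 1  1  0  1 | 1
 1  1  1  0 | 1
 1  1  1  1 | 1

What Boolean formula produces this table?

The 0-rows are (0,0,0,1), (1,0,0,0). Take each as a conjunction (¬u·¬v·¬w·x, u·¬v·¬w·¬x), form their disjunction, and complement — that gives a formula that is 1 everywhere G is.

G(u, v, w, x) = ((((u' · v') · w') · x) + (((u · v') · w') · x'))'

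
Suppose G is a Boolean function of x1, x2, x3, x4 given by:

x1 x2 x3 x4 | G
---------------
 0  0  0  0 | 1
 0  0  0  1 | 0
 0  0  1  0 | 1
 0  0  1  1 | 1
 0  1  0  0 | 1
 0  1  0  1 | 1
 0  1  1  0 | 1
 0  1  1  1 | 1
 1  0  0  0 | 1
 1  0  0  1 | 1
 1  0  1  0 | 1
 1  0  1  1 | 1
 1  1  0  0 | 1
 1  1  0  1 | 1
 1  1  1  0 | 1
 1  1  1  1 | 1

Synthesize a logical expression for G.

G(x1, x2, x3, x4) = ¬(((¬x1 ∧ ¬x2) ∧ ¬x3) ∧ x4)

Only row (0,0,0,1) gives 0. So G is 1 everywhere except there — the complement of the minterm ¬x1·¬x2·¬x3·x4.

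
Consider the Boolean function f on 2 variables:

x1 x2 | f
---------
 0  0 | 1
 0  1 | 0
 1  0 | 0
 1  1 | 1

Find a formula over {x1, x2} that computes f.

f(x1, x2) = ~(x1 ^ x2)

The output is 1 exactly when an even number of inputs are 1 — the complement of 2-way XOR.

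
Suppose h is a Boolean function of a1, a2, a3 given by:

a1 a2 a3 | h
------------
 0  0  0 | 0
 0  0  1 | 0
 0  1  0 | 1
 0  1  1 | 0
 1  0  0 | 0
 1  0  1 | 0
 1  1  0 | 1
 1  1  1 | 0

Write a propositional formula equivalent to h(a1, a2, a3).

The 1-rows are (0,1,0), (1,1,0). Each contributes one minterm — ¬a1·a2·¬a3; a1·a2·¬a3 — and their disjunction is a sum-of-products form of h.

h(a1, a2, a3) = ((NOT a1 AND a2) AND NOT a3) OR ((a1 AND a2) AND NOT a3)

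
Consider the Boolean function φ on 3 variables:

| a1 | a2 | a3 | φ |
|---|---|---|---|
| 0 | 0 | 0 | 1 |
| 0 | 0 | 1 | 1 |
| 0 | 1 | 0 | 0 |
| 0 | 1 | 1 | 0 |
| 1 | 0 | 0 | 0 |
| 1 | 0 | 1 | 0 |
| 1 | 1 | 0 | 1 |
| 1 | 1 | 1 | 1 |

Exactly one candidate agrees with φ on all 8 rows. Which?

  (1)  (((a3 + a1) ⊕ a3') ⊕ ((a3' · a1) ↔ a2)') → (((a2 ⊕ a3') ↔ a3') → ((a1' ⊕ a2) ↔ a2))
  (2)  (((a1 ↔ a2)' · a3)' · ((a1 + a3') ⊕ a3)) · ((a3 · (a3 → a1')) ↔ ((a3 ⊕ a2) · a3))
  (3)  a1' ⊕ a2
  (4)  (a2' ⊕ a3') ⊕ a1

3

(1) fails at (0,0,0): the formula yields 0, φ is 1.
(2) fails at (0,1,0): the formula yields 1, φ is 0.
(4) fails at (0,0,0): the formula yields 0, φ is 1.
(3) is the remaining candidate, and it agrees with φ on all 8 inputs.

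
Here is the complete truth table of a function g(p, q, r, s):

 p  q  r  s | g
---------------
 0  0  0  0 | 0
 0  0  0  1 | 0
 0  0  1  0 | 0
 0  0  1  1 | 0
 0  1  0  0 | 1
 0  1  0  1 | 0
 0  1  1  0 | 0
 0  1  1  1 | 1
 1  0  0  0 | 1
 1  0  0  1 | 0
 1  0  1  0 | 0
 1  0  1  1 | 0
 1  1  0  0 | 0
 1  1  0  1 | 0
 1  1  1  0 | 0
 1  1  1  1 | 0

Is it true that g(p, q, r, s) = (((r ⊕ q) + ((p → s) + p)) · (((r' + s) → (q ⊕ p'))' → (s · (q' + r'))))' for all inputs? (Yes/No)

Yes

Test each input against both g and the formula:
  p=0, q=0, r=0, s=0: formula gives 0, g = 0 ✓
  p=0, q=0, r=0, s=1: formula gives 0, g = 0 ✓
  p=0, q=0, r=1, s=0: formula gives 0, g = 0 ✓
  p=0, q=0, r=1, s=1: formula gives 0, g = 0 ✓
  … (the remaining 12 rows also agree.)
All 16 rows match — the expression computes g exactly.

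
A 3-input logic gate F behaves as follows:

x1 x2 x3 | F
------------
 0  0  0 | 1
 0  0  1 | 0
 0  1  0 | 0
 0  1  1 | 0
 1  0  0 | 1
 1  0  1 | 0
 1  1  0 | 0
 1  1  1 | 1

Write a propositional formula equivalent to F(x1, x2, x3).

F(x1, x2, x3) = (((x1' · x2') · x3') + ((x1 · x2') · x3')) + ((x1 · x2) · x3)

Collect the rows where F=1 — (0,0,0), (1,0,0), (1,1,1) — and write one minterm per row: ¬x1·¬x2·¬x3, x1·¬x2·¬x3, x1·x2·x3. Their union (logical OR) reproduces the table exactly.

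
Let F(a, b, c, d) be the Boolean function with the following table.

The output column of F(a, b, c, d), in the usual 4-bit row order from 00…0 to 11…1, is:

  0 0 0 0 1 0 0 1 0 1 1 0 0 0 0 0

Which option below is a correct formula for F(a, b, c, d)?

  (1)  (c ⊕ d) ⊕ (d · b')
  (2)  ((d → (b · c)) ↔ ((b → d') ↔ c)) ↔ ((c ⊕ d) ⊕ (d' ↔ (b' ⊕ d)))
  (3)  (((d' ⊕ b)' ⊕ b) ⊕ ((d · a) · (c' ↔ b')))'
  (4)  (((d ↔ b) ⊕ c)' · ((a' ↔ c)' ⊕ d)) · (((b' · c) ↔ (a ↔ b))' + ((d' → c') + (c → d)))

4

(1) fails at (0,0,1,0): the formula yields 1, F is 0.
(2) fails at (0,1,1,0): the formula yields 1, F is 0.
(3) fails at (0,0,0,0): the formula yields 1, F is 0.
Only (4) survives; checking it on all 16 rows confirms it matches F.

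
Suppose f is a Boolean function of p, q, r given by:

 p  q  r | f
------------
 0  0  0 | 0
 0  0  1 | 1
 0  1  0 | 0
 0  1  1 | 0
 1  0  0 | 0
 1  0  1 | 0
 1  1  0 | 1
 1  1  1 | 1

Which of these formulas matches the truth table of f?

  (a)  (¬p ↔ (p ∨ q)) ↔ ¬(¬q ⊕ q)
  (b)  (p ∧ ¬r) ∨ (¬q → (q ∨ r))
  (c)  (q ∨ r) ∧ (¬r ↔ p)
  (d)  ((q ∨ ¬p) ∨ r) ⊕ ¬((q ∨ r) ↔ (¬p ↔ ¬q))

d

(a): at (0,0,0) it gives 1, but f = 0 — eliminated.
(b): at (0,1,0) it gives 1, but f = 0 — eliminated.
(c): at (0,1,1) it gives 1, but f = 0 — eliminated.
(d) is the remaining candidate, and it agrees with f on all 8 inputs.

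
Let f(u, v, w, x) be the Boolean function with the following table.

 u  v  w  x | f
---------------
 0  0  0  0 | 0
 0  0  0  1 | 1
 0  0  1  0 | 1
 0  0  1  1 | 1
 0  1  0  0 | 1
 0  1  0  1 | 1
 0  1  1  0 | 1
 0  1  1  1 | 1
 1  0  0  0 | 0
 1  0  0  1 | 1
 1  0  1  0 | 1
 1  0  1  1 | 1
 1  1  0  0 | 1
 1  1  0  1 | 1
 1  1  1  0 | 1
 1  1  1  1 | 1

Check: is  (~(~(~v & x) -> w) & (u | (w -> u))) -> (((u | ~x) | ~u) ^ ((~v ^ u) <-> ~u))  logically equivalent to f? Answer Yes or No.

Test each input against both f and the formula:
  u=0, v=0, w=0, x=0: formula gives 0, f = 0 ✓
  u=0, v=0, w=0, x=1: formula gives 1, f = 1 ✓
  u=0, v=0, w=1, x=0: formula gives 1, f = 1 ✓
  u=0, v=0, w=1, x=1: formula gives 1, f = 1 ✓
  …and likewise for the remaining 12 rows.
No disagreement on any input; they are logically equivalent.

Yes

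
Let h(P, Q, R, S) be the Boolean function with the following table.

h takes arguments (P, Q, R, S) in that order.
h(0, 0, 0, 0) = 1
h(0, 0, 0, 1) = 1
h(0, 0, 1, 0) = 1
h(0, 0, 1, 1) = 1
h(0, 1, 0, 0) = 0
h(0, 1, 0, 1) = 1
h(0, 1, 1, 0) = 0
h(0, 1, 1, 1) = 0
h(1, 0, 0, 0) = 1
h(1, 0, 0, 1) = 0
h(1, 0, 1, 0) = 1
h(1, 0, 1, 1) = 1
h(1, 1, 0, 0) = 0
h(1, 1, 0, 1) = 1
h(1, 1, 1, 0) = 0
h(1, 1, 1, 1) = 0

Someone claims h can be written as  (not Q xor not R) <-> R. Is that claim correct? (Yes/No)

Evaluate (not Q xor not R) <-> R on each row and compare to h:
  P=0, Q=0, R=0, S=0: formula gives 1, h = 1 ✓
  P=0, Q=0, R=0, S=1: formula gives 1, h = 1 ✓
  P=0, Q=0, R=1, S=0: formula gives 1, h = 1 ✓
  P=0, Q=0, R=1, S=1: formula gives 1, h = 1 ✓
  …
  P=0, Q=1, R=0, S=1: formula gives 0, but h = 1 ✗
Since they disagree at (0,1,0,1), the expression is not a correct formula for h.

No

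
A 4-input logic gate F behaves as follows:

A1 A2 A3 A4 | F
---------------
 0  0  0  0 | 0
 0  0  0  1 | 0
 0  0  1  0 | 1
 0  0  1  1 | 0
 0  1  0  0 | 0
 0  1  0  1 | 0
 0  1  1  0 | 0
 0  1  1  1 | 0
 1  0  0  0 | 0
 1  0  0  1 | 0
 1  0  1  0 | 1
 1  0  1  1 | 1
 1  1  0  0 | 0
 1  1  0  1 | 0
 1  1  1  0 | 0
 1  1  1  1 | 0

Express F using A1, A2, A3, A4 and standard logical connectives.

F=1 on 3 inputs: (0,0,1,0), (1,0,1,0), (1,0,1,1). Reading each as a conjunction of literals (¬A1·¬A2·A3·¬A4, A1·¬A2·A3·¬A4, A1·¬A2·A3·A4) and taking the OR gives the canonical DNF.

F(A1, A2, A3, A4) = ((((NOT A1 AND NOT A2) AND A3) AND NOT A4) OR (((A1 AND NOT A2) AND A3) AND NOT A4)) OR (((A1 AND NOT A2) AND A3) AND A4)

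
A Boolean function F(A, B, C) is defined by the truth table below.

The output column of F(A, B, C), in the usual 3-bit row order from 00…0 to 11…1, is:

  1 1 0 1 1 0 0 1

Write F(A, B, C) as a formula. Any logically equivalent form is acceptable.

F is 0 on only 3 rows — (0,1,0), (1,0,1), (1,1,0). Writing each as a minterm (¬A·B·¬C, A·¬B·C, A·B·¬C) and OR-ing them characterizes exactly where F=0, so F is the negation of that disjunction.

F(A, B, C) = ((((A' · B) · C') + ((A · B') · C)) + ((A · B) · C'))'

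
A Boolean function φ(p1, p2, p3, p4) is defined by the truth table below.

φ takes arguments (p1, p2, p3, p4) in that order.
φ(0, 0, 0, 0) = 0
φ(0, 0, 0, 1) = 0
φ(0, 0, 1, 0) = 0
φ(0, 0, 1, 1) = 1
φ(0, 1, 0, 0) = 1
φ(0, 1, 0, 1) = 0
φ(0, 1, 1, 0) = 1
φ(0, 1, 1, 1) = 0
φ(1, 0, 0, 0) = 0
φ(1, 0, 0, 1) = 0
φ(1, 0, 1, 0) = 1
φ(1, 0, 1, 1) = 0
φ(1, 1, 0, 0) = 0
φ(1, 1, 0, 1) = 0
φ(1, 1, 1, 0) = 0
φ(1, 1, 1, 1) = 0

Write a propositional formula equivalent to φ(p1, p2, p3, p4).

φ=1 on 4 inputs: (0,0,1,1), (0,1,0,0), (0,1,1,0), (1,0,1,0). Reading each as a conjunction of literals (¬p1·¬p2·p3·p4, ¬p1·p2·¬p3·¬p4, ¬p1·p2·p3·¬p4, p1·¬p2·p3·¬p4) and taking the OR gives the canonical DNF.

φ(p1, p2, p3, p4) = (((((NOT p1 AND NOT p2) AND p3) AND p4) OR (((NOT p1 AND p2) AND NOT p3) AND NOT p4)) OR (((NOT p1 AND p2) AND p3) AND NOT p4)) OR (((p1 AND NOT p2) AND p3) AND NOT p4)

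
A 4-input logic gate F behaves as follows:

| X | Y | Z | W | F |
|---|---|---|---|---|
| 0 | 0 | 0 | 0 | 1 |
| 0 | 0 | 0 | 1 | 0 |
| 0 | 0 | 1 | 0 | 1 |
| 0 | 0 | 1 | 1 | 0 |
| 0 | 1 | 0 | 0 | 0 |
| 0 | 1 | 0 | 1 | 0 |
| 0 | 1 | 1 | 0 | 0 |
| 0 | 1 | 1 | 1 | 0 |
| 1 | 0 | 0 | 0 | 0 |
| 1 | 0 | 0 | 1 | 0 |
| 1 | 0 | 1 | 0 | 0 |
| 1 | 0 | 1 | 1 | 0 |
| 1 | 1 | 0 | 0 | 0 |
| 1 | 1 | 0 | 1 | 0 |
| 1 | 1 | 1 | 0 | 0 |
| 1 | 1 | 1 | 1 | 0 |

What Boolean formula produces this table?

F=1 on 2 inputs: (0,0,0,0), (0,0,1,0). Reading each as a conjunction of literals (¬X·¬Y·¬Z·¬W, ¬X·¬Y·Z·¬W) and taking the OR gives the canonical DNF.

F(X, Y, Z, W) = (((not X and not Y) and not Z) and not W) or (((not X and not Y) and Z) and not W)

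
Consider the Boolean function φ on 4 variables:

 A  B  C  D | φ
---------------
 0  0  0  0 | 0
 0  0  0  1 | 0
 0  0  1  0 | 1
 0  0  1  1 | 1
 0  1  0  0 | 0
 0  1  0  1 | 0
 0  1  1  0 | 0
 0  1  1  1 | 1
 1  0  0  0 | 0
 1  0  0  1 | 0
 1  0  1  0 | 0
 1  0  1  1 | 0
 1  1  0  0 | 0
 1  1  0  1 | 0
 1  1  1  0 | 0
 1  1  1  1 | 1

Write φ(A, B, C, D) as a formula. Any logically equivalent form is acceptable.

Collect the rows where φ=1 — (0,0,1,0), (0,0,1,1), (0,1,1,1), (1,1,1,1) — and write one minterm per row: ¬A·¬B·C·¬D, ¬A·¬B·C·D, ¬A·B·C·D, A·B·C·D. Their union (logical OR) reproduces the table exactly.

φ(A, B, C, D) = (((((not A and not B) and C) and not D) or (((not A and not B) and C) and D)) or (((not A and B) and C) and D)) or (((A and B) and C) and D)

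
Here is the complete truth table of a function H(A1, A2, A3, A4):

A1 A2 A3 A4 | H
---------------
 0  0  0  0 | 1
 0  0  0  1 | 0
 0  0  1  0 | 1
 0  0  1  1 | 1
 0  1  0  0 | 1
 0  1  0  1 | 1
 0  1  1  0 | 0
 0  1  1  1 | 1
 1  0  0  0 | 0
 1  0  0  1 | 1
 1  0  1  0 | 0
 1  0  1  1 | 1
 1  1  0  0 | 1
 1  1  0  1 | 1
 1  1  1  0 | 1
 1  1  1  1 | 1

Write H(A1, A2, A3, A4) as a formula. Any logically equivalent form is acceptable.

There are just 4 zero rows: (0,0,0,1), (0,1,1,0), (1,0,0,0), (1,0,1,0). Their minterms are ¬A1·¬A2·¬A3·A4, ¬A1·A2·A3·¬A4, A1·¬A2·¬A3·¬A4, A1·¬A2·A3·¬A4; the OR of those covers precisely the 0-outputs, and negating it yields H.

H(A1, A2, A3, A4) = not ((((((not A1 and not A2) and not A3) and A4) or (((not A1 and A2) and A3) and not A4)) or (((A1 and not A2) and not A3) and not A4)) or (((A1 and not A2) and A3) and not A4))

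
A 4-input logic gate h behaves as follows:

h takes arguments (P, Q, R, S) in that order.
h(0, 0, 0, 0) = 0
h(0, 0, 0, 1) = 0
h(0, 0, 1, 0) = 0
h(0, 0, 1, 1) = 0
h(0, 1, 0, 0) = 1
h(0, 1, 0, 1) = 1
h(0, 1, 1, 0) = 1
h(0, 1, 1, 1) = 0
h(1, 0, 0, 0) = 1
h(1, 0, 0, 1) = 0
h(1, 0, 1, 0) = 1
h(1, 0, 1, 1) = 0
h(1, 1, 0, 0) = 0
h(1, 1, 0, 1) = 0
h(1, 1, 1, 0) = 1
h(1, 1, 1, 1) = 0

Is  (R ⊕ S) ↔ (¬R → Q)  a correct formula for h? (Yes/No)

Check the formula against h row by row:
  P=0, Q=0, R=0, S=0: formula gives 1, but h = 0 ✗
Row (0,0,0,0) is a counterexample, so the formula is not equivalent to h.

No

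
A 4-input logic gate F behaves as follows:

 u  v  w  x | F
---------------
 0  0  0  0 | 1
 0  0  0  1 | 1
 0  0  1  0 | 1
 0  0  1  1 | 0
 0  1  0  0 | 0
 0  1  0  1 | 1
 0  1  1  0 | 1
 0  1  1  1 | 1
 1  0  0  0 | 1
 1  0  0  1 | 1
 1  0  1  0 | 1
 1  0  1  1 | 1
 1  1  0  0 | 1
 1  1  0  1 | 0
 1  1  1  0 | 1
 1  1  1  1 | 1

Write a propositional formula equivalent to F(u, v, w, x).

F(u, v, w, x) = ¬(((((¬u ∧ ¬v) ∧ w) ∧ x) ∨ (((¬u ∧ v) ∧ ¬w) ∧ ¬x)) ∨ (((u ∧ v) ∧ ¬w) ∧ x))

F is 0 on only 3 rows — (0,0,1,1), (0,1,0,0), (1,1,0,1). Writing each as a minterm (¬u·¬v·w·x, ¬u·v·¬w·¬x, u·v·¬w·x) and OR-ing them characterizes exactly where F=0, so F is the negation of that disjunction.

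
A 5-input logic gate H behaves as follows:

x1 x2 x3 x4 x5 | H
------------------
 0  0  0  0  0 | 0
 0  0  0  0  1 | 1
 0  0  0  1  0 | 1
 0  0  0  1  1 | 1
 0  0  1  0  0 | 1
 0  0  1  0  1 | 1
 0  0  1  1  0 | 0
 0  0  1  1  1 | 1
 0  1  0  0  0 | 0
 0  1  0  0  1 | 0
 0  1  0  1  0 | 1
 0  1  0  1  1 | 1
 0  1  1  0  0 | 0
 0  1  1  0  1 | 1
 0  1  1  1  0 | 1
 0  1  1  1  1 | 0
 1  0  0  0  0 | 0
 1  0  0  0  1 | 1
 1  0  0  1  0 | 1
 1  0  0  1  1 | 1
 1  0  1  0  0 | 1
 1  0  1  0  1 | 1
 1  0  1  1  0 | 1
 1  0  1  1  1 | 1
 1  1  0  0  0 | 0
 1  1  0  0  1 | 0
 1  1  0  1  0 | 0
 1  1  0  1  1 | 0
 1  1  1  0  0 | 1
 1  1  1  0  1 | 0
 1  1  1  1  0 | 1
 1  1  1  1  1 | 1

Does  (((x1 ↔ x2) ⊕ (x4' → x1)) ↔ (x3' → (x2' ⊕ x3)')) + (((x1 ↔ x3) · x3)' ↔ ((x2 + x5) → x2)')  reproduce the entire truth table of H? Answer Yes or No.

Check the formula against H row by row:
  x1=0, x2=0, x3=0, x4=0, x5=0: formula gives 0, H = 0 ✓
  x1=0, x2=0, x3=0, x4=0, x5=1: formula gives 1, H = 1 ✓
  x1=0, x2=0, x3=0, x4=1, x5=0: formula gives 1, H = 1 ✓
  x1=0, x2=0, x3=0, x4=1, x5=1: formula gives 1, H = 1 ✓
  …
  x1=0, x2=1, x3=1, x4=0, x5=1: formula gives 0, but H = 1 ✗
A single disagreement suffices: at (0,1,1,0,1) they differ, so the formula does not compute H.

No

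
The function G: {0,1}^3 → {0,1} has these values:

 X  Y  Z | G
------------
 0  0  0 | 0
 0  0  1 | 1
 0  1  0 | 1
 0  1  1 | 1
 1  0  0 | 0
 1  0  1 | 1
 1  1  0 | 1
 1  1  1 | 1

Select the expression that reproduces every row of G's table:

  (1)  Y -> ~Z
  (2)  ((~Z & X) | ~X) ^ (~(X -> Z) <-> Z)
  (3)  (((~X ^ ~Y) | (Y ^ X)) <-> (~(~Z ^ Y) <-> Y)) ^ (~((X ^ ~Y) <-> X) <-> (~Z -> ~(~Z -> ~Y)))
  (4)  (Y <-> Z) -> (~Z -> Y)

4

(1) fails at (0,0,0): the formula yields 1, G is 0.
(2) fails at (0,1,0): the formula yields 0, G is 1.
(3) fails at (0,0,1): the formula yields 0, G is 1.
(4) is the remaining candidate, and it agrees with G on all 8 inputs.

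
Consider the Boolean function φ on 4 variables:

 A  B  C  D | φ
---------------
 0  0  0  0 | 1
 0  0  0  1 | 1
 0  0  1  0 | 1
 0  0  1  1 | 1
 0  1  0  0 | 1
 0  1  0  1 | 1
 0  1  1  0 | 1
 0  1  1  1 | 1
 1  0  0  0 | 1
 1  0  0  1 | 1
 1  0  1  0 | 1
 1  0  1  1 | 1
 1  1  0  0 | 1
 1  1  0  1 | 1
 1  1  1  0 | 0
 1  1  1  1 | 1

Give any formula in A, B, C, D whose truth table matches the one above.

φ(A, B, C, D) = ¬(((A ∧ B) ∧ C) ∧ ¬D)

Only row (1,1,1,0) gives 0. So φ is 1 everywhere except there — the complement of the minterm A·B·C·¬D.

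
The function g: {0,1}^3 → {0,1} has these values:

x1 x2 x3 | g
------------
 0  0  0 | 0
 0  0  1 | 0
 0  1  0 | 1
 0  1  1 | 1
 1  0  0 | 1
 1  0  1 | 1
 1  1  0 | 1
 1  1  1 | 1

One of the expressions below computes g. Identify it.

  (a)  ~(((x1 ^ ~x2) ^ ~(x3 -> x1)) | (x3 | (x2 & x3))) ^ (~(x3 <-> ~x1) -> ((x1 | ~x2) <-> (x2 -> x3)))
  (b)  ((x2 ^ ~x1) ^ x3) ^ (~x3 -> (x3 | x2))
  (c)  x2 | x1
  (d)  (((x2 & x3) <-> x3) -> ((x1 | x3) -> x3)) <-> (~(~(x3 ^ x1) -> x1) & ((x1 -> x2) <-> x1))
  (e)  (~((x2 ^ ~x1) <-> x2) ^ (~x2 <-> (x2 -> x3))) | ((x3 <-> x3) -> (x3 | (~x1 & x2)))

c

(a) disagrees with g on (0,0,0) (formula → 1, table → 0); rule it out.
(b) disagrees with g on (0,0,0) (formula → 1, table → 0); rule it out.
(d) disagrees with g on (0,1,0) (formula → 0, table → 1); rule it out.
(e) disagrees with g on (0,0,1) (formula → 1, table → 0); rule it out.
(c) is the remaining candidate, and it agrees with g on all 8 inputs.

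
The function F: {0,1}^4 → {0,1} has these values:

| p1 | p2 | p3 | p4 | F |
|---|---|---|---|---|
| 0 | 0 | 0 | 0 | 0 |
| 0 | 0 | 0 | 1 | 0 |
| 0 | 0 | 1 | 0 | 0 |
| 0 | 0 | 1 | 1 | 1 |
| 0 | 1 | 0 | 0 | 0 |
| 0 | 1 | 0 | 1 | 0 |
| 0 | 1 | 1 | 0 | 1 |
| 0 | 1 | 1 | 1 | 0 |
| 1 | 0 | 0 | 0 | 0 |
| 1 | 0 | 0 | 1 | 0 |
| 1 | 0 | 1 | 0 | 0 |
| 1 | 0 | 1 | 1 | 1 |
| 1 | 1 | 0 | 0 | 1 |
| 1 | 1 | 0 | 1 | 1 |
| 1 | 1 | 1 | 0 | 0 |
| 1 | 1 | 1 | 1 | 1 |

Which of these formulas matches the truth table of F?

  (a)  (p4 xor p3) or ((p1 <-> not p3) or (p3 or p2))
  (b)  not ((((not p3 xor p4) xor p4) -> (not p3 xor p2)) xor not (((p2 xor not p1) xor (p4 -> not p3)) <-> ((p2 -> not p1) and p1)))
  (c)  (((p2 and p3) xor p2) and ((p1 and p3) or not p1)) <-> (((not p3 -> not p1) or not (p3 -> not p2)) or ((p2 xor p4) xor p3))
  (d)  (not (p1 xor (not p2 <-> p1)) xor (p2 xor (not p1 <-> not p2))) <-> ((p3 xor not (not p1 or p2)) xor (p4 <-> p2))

b

(a) fails at (0,0,0,1): the formula yields 1, F is 0.
(c) fails at (0,0,1,1): the formula yields 0, F is 1.
(d) fails at (0,0,0,1): the formula yields 1, F is 0.
That leaves (b). Evaluating it on every row reproduces the table of F exactly.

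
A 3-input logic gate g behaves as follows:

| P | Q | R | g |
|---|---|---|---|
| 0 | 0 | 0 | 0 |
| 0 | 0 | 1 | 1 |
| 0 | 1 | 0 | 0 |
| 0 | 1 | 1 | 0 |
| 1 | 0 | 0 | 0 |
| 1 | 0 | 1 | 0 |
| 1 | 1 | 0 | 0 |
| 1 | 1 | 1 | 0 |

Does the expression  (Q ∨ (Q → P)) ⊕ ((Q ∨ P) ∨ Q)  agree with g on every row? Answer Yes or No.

No

Check the formula against g row by row:
  P=0, Q=0, R=0: formula gives 1, but g = 0 ✗
Since they disagree at (0,0,0), the expression is not a correct formula for g.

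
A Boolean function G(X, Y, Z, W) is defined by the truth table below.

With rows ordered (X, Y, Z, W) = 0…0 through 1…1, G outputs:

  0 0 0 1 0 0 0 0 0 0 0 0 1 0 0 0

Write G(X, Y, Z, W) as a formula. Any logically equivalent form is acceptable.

G(X, Y, Z, W) = (((X' · Y') · Z) · W) + (((X · Y) · Z') · W')

G=1 on 2 inputs: (0,0,1,1), (1,1,0,0). Reading each as a conjunction of literals (¬X·¬Y·Z·W, X·Y·¬Z·¬W) and taking the OR gives the canonical DNF.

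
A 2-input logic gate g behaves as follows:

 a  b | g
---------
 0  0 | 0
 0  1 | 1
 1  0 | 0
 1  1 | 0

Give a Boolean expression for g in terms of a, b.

1 only at (0,1): NOT a AND b.

g(a, b) = NOT a AND b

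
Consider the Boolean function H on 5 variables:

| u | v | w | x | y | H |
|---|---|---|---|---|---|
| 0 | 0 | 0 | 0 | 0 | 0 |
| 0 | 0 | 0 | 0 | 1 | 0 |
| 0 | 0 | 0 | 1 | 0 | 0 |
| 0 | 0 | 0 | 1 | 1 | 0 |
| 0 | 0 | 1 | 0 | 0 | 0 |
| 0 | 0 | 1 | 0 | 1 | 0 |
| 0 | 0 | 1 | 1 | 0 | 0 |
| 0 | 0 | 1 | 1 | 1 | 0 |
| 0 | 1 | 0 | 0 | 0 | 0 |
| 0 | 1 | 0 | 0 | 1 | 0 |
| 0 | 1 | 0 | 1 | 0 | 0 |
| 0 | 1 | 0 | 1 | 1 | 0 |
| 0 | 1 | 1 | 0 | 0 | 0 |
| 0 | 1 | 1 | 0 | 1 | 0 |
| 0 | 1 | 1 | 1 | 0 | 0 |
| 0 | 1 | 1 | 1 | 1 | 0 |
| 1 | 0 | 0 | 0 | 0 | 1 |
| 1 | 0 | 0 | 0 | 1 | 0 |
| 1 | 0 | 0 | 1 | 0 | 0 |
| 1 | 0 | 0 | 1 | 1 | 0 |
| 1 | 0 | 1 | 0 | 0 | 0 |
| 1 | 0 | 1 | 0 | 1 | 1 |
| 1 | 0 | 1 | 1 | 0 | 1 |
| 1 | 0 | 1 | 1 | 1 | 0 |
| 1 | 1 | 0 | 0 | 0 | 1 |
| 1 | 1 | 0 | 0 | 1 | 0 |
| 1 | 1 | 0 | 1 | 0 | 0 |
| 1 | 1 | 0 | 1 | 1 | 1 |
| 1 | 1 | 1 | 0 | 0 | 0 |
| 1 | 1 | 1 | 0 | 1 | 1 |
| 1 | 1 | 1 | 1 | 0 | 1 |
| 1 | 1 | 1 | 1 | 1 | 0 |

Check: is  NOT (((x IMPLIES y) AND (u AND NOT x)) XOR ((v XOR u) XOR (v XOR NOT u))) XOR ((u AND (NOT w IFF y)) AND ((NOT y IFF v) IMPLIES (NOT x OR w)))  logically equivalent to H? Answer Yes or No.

Check the formula against H row by row:
  u=0, v=0, w=0, x=0, y=0: formula gives 0, H = 0 ✓
  u=0, v=0, w=0, x=0, y=1: formula gives 0, H = 0 ✓
  u=0, v=0, w=0, x=1, y=0: formula gives 0, H = 0 ✓
  u=0, v=0, w=0, x=1, y=1: formula gives 0, H = 0 ✓
  … (the remaining 28 rows also agree.)
All 32 rows match — the expression computes H exactly.

Yes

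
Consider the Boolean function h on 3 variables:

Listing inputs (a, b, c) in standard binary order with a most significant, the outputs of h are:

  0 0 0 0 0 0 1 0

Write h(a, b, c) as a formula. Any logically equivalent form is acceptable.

h(a, b, c) = (a ∧ b) ∧ ¬c

Only row (1,1,0) gives 1. That row's minterm a·b·¬c is h directly.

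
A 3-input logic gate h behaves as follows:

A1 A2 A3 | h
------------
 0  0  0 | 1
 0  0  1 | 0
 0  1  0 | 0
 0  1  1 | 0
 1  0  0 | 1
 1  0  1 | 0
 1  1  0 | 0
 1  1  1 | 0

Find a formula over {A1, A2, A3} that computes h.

h(A1, A2, A3) = ((NOT A1 AND NOT A2) AND NOT A3) OR ((A1 AND NOT A2) AND NOT A3)

h=1 on 2 inputs: (0,0,0), (1,0,0). Reading each as a conjunction of literals (¬A1·¬A2·¬A3, A1·¬A2·¬A3) and taking the OR gives the canonical DNF.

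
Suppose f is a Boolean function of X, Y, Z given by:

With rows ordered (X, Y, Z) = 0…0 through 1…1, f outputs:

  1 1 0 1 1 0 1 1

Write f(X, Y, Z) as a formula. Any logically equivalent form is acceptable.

f is 0 on only 2 rows — (0,1,0), (1,0,1). Writing each as a minterm (¬X·Y·¬Z, X·¬Y·Z) and OR-ing them characterizes exactly where f=0, so f is the negation of that disjunction.

f(X, Y, Z) = NOT (((NOT X AND Y) AND NOT Z) OR ((X AND NOT Y) AND Z))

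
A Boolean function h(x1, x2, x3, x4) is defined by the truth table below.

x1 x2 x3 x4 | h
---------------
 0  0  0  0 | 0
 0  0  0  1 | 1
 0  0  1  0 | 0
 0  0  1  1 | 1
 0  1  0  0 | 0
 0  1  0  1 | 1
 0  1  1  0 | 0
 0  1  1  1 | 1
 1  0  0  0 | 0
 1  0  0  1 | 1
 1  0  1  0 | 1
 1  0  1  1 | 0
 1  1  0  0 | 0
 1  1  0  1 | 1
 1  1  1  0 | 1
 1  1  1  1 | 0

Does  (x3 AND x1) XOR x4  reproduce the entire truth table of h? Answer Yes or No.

Check the formula against h row by row:
  x1=0, x2=0, x3=0, x4=0: formula gives 0, h = 0 ✓
  x1=0, x2=0, x3=0, x4=1: formula gives 1, h = 1 ✓
  x1=0, x2=0, x3=1, x4=0: formula gives 0, h = 0 ✓
  x1=0, x2=0, x3=1, x4=1: formula gives 1, h = 1 ✓
  … (the remaining 12 rows also agree.)
Every row agrees, so the formula is equivalent.

Yes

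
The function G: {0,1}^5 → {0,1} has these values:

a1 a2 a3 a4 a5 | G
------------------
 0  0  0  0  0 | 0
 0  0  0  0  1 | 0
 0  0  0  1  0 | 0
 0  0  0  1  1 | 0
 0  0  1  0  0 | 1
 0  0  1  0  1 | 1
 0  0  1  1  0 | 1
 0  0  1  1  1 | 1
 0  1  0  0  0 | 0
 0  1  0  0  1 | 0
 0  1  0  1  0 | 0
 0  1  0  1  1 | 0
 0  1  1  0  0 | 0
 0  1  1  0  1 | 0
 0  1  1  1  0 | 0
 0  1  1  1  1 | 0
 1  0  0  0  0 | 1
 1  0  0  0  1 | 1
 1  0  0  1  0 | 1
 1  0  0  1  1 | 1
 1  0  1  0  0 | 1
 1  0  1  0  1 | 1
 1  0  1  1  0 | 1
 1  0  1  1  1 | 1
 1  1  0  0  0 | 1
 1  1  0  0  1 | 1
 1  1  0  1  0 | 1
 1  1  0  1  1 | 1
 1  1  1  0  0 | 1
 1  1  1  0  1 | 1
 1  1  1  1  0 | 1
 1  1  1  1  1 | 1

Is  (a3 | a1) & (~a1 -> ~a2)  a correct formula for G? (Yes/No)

Yes

Evaluate (a3 | a1) & (~a1 -> ~a2) on each row and compare to G:
  a1=0, a2=0, a3=0, a4=0, a5=0: formula gives 0, G = 0 ✓
  a1=0, a2=0, a3=0, a4=0, a5=1: formula gives 0, G = 0 ✓
  a1=0, a2=0, a3=0, a4=1, a5=0: formula gives 0, G = 0 ✓
  a1=0, a2=0, a3=0, a4=1, a5=1: formula gives 0, G = 0 ✓
  … (the remaining 28 rows also agree.)
No disagreement on any input; they are logically equivalent.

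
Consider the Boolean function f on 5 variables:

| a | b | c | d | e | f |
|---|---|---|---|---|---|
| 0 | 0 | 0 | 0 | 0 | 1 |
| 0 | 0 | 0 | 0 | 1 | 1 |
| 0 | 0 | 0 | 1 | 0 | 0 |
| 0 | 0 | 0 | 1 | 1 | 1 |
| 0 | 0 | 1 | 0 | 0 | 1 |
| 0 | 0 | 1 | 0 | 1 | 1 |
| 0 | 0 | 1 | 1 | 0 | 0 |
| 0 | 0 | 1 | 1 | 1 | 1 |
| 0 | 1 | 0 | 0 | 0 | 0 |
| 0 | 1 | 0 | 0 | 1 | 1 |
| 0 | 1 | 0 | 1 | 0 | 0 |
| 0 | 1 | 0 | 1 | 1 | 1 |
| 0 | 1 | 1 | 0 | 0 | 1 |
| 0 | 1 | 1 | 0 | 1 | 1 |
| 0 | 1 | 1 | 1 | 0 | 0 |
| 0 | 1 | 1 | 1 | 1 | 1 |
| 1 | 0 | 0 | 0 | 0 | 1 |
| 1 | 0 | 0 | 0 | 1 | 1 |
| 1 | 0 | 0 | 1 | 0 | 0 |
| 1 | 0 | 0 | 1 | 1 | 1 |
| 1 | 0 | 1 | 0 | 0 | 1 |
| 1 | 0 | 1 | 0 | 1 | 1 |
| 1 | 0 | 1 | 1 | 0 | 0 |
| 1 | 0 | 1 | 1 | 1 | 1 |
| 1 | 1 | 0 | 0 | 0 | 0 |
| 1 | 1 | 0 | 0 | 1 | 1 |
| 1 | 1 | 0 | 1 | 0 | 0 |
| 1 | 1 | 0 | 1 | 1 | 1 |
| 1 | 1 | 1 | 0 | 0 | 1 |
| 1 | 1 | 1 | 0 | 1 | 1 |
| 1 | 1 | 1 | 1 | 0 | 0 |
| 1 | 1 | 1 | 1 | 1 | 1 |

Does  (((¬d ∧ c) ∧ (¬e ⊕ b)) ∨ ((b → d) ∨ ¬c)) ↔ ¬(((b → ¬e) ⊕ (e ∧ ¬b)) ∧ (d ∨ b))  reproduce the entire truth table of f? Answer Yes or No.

Yes

Evaluate (((¬d ∧ c) ∧ (¬e ⊕ b)) ∨ ((b → d) ∨ ¬c)) ↔ ¬(((b → ¬e) ⊕ (e ∧ ¬b)) ∧ (d ∨ b)) on each row and compare to f:
  a=0, b=0, c=0, d=0, e=0: formula gives 1, f = 1 ✓
  a=0, b=0, c=0, d=0, e=1: formula gives 1, f = 1 ✓
  a=0, b=0, c=0, d=1, e=0: formula gives 0, f = 0 ✓
  a=0, b=0, c=0, d=1, e=1: formula gives 1, f = 1 ✓
  … (the remaining 28 rows also agree.)
No disagreement on any input; they are logically equivalent.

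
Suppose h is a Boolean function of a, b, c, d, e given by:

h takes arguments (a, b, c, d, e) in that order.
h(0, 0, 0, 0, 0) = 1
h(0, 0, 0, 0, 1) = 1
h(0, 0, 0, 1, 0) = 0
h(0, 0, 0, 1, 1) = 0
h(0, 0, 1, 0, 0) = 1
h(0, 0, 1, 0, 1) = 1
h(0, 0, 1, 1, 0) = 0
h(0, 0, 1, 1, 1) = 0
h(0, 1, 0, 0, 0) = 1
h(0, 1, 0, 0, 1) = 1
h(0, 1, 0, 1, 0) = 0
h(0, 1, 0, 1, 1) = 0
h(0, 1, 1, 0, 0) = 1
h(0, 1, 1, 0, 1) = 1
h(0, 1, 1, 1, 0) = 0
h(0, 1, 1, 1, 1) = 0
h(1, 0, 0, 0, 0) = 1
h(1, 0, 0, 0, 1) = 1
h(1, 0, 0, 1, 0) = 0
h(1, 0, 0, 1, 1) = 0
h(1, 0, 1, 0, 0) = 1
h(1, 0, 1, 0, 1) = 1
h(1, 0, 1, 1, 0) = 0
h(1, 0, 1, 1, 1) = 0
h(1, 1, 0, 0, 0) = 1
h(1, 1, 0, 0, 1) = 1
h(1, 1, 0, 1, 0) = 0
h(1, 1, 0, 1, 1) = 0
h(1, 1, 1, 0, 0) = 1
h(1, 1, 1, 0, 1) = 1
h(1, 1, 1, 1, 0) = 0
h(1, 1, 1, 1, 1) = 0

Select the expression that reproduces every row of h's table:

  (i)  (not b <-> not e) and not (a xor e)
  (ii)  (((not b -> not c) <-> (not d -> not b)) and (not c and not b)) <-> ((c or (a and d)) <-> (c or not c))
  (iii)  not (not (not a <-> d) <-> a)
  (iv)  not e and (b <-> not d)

(i): at (0,0,0,0,1) it gives 0, but h = 1 — eliminated.
(ii): at (0,0,0,0,0) it gives 0, but h = 1 — eliminated.
(iv): at (0,0,0,0,0) it gives 0, but h = 1 — eliminated.
Only (iii) survives; checking it on all 32 rows confirms it matches h.

iii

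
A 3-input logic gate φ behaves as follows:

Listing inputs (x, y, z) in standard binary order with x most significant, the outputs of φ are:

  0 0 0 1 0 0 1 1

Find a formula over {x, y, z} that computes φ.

Collect the rows where φ=1 — (0,1,1), (1,1,0), (1,1,1) — and write one minterm per row: ¬x·y·z, x·y·¬z, x·y·z. Their union (logical OR) reproduces the table exactly.

φ(x, y, z) = (((x' · y) · z) + ((x · y) · z')) + ((x · y) · z)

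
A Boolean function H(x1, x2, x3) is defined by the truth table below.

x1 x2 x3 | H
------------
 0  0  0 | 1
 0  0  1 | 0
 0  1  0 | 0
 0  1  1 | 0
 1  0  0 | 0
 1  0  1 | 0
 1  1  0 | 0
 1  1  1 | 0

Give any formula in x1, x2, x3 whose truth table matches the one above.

H(x1, x2, x3) = not ((x1 or x2) or x3)

The output is 1 only when every input is 0 — NOR of all inputs.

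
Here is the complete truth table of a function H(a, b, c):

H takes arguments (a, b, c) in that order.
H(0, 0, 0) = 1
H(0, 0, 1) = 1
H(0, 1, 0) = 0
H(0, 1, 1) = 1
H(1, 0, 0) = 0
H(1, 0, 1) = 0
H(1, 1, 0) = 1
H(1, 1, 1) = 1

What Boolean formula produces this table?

There are just 3 zero rows: (0,1,0), (1,0,0), (1,0,1). Their minterms are ¬a·b·¬c, a·¬b·¬c, a·¬b·c; the OR of those covers precisely the 0-outputs, and negating it yields H.

H(a, b, c) = ~((((~a & b) & ~c) | ((a & ~b) & ~c)) | ((a & ~b) & c))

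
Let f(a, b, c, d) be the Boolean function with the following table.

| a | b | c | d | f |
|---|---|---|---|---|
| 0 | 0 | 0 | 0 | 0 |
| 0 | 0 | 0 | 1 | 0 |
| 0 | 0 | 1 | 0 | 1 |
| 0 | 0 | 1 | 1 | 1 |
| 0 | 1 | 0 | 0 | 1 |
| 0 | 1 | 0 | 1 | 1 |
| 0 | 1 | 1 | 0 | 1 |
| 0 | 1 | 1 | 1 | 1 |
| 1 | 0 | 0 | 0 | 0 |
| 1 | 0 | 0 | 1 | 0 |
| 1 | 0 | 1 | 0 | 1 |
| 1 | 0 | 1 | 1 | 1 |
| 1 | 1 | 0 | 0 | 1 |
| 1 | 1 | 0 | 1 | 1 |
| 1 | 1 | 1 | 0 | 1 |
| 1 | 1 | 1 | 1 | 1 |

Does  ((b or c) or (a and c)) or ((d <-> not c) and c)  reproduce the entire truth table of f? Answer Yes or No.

Check the formula against f row by row:
  a=0, b=0, c=0, d=0: formula gives 0, f = 0 ✓
  a=0, b=0, c=0, d=1: formula gives 0, f = 0 ✓
  a=0, b=0, c=1, d=0: formula gives 1, f = 1 ✓
  a=0, b=0, c=1, d=1: formula gives 1, f = 1 ✓
  …and likewise for the remaining 12 rows.
All 16 rows match — the expression computes f exactly.

Yes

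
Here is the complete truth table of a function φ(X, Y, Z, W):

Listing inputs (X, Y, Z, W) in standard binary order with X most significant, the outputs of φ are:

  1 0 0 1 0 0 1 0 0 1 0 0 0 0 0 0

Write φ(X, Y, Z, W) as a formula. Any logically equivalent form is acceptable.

Collect the rows where φ=1 — (0,0,0,0), (0,0,1,1), (0,1,1,0), (1,0,0,1) — and write one minterm per row: ¬X·¬Y·¬Z·¬W, ¬X·¬Y·Z·W, ¬X·Y·Z·¬W, X·¬Y·¬Z·W. Their union (logical OR) reproduces the table exactly.

φ(X, Y, Z, W) = (((((NOT X AND NOT Y) AND NOT Z) AND NOT W) OR (((NOT X AND NOT Y) AND Z) AND W)) OR (((NOT X AND Y) AND Z) AND NOT W)) OR (((X AND NOT Y) AND NOT Z) AND W)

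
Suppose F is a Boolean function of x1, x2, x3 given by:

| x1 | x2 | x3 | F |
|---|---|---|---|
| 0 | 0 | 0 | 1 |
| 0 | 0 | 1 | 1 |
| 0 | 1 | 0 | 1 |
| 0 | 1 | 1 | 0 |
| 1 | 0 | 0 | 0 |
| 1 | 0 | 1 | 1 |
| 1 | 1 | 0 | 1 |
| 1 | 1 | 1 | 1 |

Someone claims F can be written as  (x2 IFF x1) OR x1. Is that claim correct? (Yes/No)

No

Check the formula against F row by row:
  x1=0, x2=0, x3=0: formula gives 1, F = 1 ✓
  x1=0, x2=0, x3=1: formula gives 1, F = 1 ✓
  x1=0, x2=1, x3=0: formula gives 0, but F = 1 ✗
A single disagreement suffices: at (0,1,0) they differ, so the formula does not compute F.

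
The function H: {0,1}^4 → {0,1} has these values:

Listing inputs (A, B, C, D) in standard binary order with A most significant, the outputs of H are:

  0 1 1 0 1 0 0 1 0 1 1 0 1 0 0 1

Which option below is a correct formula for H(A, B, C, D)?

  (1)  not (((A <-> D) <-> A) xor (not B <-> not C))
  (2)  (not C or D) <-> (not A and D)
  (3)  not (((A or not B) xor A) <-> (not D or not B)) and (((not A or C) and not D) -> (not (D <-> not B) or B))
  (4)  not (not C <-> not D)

1

(2) disagrees with H on (0,0,1,1) (formula → 1, table → 0); rule it out.
(3) disagrees with H on (0,0,0,1) (formula → 0, table → 1); rule it out.
(4) disagrees with H on (0,1,0,0) (formula → 0, table → 1); rule it out.
(1) is the remaining candidate, and it agrees with H on all 16 inputs.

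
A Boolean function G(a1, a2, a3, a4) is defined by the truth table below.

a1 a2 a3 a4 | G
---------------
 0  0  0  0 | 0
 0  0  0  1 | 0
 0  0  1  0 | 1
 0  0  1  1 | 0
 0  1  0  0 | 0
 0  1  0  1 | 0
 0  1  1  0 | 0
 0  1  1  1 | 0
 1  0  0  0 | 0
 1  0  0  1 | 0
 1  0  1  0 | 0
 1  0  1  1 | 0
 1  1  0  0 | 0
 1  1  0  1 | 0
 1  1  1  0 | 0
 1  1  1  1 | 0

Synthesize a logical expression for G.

G is 1 on exactly one input, (0,0,1,0), whose minterm is ¬a1·¬a2·a3·¬a4. So G is just that conjunction.

G(a1, a2, a3, a4) = ((a1' · a2') · a3) · a4'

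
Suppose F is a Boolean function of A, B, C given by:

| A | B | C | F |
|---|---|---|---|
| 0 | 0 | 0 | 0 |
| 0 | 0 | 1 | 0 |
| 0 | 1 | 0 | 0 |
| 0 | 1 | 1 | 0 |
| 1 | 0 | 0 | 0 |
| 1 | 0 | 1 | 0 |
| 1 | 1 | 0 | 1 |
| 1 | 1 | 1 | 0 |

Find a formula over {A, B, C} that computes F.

F is 1 on exactly one input, (1,1,0), whose minterm is A·B·¬C. So F is just that conjunction.

F(A, B, C) = (A and B) and not C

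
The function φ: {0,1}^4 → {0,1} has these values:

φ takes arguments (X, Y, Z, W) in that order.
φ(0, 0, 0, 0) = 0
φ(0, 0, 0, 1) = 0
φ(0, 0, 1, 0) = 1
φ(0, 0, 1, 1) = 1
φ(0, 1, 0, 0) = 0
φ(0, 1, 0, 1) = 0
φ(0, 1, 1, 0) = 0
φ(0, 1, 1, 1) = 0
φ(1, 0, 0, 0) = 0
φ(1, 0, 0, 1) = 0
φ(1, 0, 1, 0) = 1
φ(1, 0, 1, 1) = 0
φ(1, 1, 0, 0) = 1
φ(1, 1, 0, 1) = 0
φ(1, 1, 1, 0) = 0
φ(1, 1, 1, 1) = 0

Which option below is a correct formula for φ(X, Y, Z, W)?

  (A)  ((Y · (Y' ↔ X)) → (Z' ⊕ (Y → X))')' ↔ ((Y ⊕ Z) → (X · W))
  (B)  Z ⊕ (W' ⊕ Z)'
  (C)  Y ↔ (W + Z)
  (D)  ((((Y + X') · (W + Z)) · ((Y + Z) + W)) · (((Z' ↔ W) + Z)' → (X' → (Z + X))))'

(B): at (0,0,0,1) it gives 1, but φ = 0 — eliminated.
(C): at (0,0,0,0) it gives 1, but φ = 0 — eliminated.
(D): at (0,0,0,0) it gives 1, but φ = 0 — eliminated.
Only (A) survives; checking it on all 16 rows confirms it matches φ.

A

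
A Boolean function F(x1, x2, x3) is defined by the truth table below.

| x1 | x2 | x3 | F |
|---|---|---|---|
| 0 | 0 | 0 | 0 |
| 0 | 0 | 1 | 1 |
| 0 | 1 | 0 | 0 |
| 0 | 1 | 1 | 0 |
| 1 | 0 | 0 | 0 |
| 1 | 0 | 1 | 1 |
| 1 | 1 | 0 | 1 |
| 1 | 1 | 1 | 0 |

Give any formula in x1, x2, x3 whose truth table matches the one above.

Collect the rows where F=1 — (0,0,1), (1,0,1), (1,1,0) — and write one minterm per row: ¬x1·¬x2·x3, x1·¬x2·x3, x1·x2·¬x3. Their union (logical OR) reproduces the table exactly.

F(x1, x2, x3) = (((NOT x1 AND NOT x2) AND x3) OR ((x1 AND NOT x2) AND x3)) OR ((x1 AND x2) AND NOT x3)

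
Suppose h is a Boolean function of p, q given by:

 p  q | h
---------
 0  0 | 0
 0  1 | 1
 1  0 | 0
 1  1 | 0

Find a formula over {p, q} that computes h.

1 only at (0,1): NOT p AND q.

h(p, q) = not p and q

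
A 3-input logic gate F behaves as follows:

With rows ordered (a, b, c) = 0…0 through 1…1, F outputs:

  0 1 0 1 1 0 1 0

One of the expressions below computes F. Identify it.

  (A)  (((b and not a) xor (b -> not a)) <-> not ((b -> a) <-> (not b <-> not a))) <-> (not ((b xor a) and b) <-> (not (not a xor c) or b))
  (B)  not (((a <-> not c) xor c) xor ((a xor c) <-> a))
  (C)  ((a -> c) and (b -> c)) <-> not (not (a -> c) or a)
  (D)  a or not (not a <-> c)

B

(A) fails at (0,0,0): the formula yields 1, F is 0.
(C) fails at (0,0,0): the formula yields 1, F is 0.
(D) fails at (0,0,0): the formula yields 1, F is 0.
That leaves (B). Evaluating it on every row reproduces the table of F exactly.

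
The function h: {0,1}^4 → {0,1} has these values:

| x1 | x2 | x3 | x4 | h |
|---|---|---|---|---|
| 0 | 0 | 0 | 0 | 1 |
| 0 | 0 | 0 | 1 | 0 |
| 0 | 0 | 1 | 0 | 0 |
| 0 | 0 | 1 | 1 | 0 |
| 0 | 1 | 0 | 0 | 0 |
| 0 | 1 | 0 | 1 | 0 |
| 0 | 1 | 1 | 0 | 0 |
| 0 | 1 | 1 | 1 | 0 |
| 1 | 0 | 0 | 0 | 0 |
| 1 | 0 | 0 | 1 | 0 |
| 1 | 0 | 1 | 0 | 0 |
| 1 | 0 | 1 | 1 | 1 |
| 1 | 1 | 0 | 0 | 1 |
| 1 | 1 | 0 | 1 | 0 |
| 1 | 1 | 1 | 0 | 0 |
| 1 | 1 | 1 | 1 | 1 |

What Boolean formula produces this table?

h(x1, x2, x3, x4) = (((((x1' · x2') · x3') · x4') + (((x1 · x2') · x3) · x4)) + (((x1 · x2) · x3') · x4')) + (((x1 · x2) · x3) · x4)

h=1 on 4 inputs: (0,0,0,0), (1,0,1,1), (1,1,0,0), (1,1,1,1). Reading each as a conjunction of literals (¬x1·¬x2·¬x3·¬x4, x1·¬x2·x3·x4, x1·x2·¬x3·¬x4, x1·x2·x3·x4) and taking the OR gives the canonical DNF.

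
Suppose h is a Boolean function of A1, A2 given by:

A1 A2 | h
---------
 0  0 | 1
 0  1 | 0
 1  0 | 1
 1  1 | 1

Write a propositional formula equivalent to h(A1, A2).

This is A2 → A1 (false only at 0,1).

h(A1, A2) = A2 -> A1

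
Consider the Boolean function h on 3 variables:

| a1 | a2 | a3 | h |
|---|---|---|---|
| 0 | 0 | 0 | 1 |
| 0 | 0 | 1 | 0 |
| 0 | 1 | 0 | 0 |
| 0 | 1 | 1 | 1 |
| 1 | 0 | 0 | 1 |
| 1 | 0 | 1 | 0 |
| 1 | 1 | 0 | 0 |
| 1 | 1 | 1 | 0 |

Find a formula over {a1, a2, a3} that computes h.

Collect the rows where h=1 — (0,0,0), (0,1,1), (1,0,0) — and write one minterm per row: ¬a1·¬a2·¬a3, ¬a1·a2·a3, a1·¬a2·¬a3. Their union (logical OR) reproduces the table exactly.

h(a1, a2, a3) = (((¬a1 ∧ ¬a2) ∧ ¬a3) ∨ ((¬a1 ∧ a2) ∧ a3)) ∨ ((a1 ∧ ¬a2) ∧ ¬a3)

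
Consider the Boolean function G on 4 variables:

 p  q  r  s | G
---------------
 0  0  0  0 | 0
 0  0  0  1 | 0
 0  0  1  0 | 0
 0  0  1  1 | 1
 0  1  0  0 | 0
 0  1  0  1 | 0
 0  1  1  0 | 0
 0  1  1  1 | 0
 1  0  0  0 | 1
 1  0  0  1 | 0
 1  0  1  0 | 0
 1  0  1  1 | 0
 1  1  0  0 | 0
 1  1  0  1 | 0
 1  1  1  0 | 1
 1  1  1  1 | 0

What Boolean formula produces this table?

G=1 on 3 inputs: (0,0,1,1), (1,0,0,0), (1,1,1,0). Reading each as a conjunction of literals (¬p·¬q·r·s, p·¬q·¬r·¬s, p·q·r·¬s) and taking the OR gives the canonical DNF.

G(p, q, r, s) = ((((¬p ∧ ¬q) ∧ r) ∧ s) ∨ (((p ∧ ¬q) ∧ ¬r) ∧ ¬s)) ∨ (((p ∧ q) ∧ r) ∧ ¬s)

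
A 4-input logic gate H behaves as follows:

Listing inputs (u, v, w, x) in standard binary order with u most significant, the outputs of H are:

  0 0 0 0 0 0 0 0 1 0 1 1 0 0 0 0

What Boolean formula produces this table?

H(u, v, w, x) = ((((u and not v) and not w) and not x) or (((u and not v) and w) and not x)) or (((u and not v) and w) and x)

H=1 on 3 inputs: (1,0,0,0), (1,0,1,0), (1,0,1,1). Reading each as a conjunction of literals (u·¬v·¬w·¬x, u·¬v·w·¬x, u·¬v·w·x) and taking the OR gives the canonical DNF.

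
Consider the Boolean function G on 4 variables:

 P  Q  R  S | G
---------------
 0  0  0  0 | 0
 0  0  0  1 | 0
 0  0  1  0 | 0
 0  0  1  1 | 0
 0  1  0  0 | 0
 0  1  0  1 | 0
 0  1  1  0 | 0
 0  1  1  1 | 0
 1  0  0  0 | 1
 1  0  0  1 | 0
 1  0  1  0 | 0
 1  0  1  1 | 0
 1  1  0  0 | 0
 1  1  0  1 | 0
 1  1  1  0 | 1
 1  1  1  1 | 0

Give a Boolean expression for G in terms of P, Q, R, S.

G=1 on 2 inputs: (1,0,0,0), (1,1,1,0). Reading each as a conjunction of literals (P·¬Q·¬R·¬S, P·Q·R·¬S) and taking the OR gives the canonical DNF.

G(P, Q, R, S) = (((P · Q') · R') · S') + (((P · Q) · R) · S')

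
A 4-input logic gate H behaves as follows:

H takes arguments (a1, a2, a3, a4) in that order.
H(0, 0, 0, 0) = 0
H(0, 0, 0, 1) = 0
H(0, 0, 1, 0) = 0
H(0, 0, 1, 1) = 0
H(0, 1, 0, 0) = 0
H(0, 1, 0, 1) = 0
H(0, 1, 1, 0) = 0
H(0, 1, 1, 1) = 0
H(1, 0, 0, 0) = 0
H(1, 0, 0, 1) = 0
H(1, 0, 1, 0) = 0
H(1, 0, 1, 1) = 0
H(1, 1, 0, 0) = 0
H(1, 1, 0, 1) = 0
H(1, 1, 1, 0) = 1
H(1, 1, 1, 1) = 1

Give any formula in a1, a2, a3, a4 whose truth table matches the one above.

The 1-rows are (1,1,1,0), (1,1,1,1). Each contributes one minterm — a1·a2·a3·¬a4; a1·a2·a3·a4 — and their disjunction is a sum-of-products form of H.

H(a1, a2, a3, a4) = (((a1 ∧ a2) ∧ a3) ∧ ¬a4) ∨ (((a1 ∧ a2) ∧ a3) ∧ a4)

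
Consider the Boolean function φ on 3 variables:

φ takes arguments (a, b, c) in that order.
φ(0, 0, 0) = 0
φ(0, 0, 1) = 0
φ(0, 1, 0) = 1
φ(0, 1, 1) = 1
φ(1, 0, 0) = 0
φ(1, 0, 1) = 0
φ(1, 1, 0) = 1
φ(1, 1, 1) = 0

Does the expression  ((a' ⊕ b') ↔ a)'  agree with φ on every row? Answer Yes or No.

Check the formula against φ row by row:
  a=0, b=0, c=0: formula gives 0, φ = 0 ✓
  a=0, b=0, c=1: formula gives 0, φ = 0 ✓
  a=0, b=1, c=0: formula gives 1, φ = 1 ✓
  a=0, b=1, c=1: formula gives 1, φ = 1 ✓
  a=1, b=0, c=0: formula gives 0, φ = 0 ✓
  …
  a=1, b=1, c=1: formula gives 1, but φ = 0 ✗
Row (1,1,1) is a counterexample, so the formula is not equivalent to φ.

No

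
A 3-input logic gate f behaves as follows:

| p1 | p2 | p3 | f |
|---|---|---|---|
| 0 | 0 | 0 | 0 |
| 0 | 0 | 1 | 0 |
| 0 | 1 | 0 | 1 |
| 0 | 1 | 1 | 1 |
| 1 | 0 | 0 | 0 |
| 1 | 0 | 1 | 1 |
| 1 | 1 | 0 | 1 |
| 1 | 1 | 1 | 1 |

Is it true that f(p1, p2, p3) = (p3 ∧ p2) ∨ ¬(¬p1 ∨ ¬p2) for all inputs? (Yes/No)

No

Evaluate (p3 ∧ p2) ∨ ¬(¬p1 ∨ ¬p2) on each row and compare to f:
  p1=0, p2=0, p3=0: formula gives 0, f = 0 ✓
  p1=0, p2=0, p3=1: formula gives 0, f = 0 ✓
  p1=0, p2=1, p3=0: formula gives 0, but f = 1 ✗
A single disagreement suffices: at (0,1,0) they differ, so the formula does not compute f.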